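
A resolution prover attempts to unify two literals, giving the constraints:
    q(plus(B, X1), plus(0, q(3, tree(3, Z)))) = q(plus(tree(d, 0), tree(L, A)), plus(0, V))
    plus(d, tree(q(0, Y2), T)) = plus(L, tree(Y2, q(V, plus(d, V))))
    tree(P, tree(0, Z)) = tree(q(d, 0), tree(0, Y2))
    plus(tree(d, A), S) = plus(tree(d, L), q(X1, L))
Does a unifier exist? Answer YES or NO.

NO

Decompose q/2: plus(B, X1) = plus(tree(d, 0), tree(L, A)),  plus(0, q(3, tree(3, Z))) = plus(0, V).
Decompose plus/2: B = tree(d, 0),  X1 = tree(L, A).
Bind B := tree(d, 0); no other remaining equation mentions B.
Bind X1 := tree(L, A); substituting into the one remaining equation that mentions X1 gives: plus(tree(d, A), S) = plus(tree(d, L), q(tree(L, A), L)).
Decompose plus/2: 0 = 0,  q(3, tree(3, Z)) = V.
Delete trivial equation 0 = 0.
Bind V := q(3, tree(3, Z)); substituting into the one remaining equation that mentions V gives: plus(d, tree(q(0, Y2), T)) = plus(L, tree(Y2, q(q(3, tree(3, Z)), plus(d, q(3, tree(3, Z)))))).
Decompose plus/2: d = L,  tree(q(0, Y2), T) = tree(Y2, q(q(3, tree(3, Z)), plus(d, q(3, tree(3, Z))))).
Bind L := d; substituting into the one remaining equation that mentions L gives: plus(tree(d, A), S) = plus(tree(d, d), q(tree(d, A), d)). Substituting into the earlier binding gives X1 := tree(d, A).
Decompose tree/2: q(0, Y2) = Y2,  T = q(q(3, tree(3, Z)), plus(d, q(3, tree(3, Z)))).
Occurs check fails: Y2 occurs in q(0, Y2); the equation Y2 = q(0, Y2) has no finite solution.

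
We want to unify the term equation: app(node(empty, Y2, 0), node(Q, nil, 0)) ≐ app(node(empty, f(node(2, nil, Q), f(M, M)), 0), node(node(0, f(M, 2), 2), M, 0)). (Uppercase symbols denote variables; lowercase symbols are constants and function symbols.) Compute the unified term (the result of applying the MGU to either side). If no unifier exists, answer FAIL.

app(node(empty, f(node(2, nil, node(0, f(nil, 2), 2)), f(nil, nil)), 0), node(node(0, f(nil, 2), 2), nil, 0))

Decompose app/2: node(empty, Y2, 0) ≐ node(empty, f(node(2, nil, Q), f(M, M)), 0),  node(Q, nil, 0) ≐ node(node(0, f(M, 2), 2), M, 0).
Decompose node/3: empty ≐ empty,  Y2 ≐ f(node(2, nil, Q), f(M, M)),  0 ≐ 0.
Delete trivial equation empty ≐ empty.
Bind Y2 := f(node(2, nil, Q), f(M, M)); no other remaining equation mentions Y2.
Delete trivial equation 0 ≐ 0.
Decompose node/3: Q ≐ node(0, f(M, 2), 2),  nil ≐ M,  0 ≐ 0.
Bind Q := node(0, f(M, 2), 2); no other remaining equation mentions Q. Substituting into the earlier binding gives Y2 := f(node(2, nil, node(0, f(M, 2), 2)), f(M, M)).
Bind M := nil; no other remaining equation mentions M. Substituting into the earlier bindings gives Y2 := f(node(2, nil, node(0, f(nil, 2), 2)), f(nil, nil)), Q := node(0, f(nil, 2), 2).
Delete trivial equation 0 ≐ 0.
Applying the MGU to either side gives app(node(empty, f(node(2, nil, node(0, f(nil, 2), 2)), f(nil, nil)), 0), node(node(0, f(nil, 2), 2), nil, 0)).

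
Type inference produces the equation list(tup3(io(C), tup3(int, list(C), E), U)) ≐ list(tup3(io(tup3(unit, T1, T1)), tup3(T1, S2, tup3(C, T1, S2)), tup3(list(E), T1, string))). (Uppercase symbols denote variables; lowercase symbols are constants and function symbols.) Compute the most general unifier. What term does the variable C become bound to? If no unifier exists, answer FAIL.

Decompose list/1: tup3(io(C), tup3(int, list(C), E), U) ≐ tup3(io(tup3(unit, T1, T1)), tup3(T1, S2, tup3(C, T1, S2)), tup3(list(E), T1, string)).
Decompose tup3/3: io(C) ≐ io(tup3(unit, T1, T1)),  tup3(int, list(C), E) ≐ tup3(T1, S2, tup3(C, T1, S2)),  U ≐ tup3(list(E), T1, string).
Decompose io/1: C ≐ tup3(unit, T1, T1).
Bind C := tup3(unit, T1, T1); substituting into the one remaining equation that mentions C gives: tup3(int, list(tup3(unit, T1, T1)), E) ≐ tup3(T1, S2, tup3(tup3(unit, T1, T1), T1, S2)).
Decompose tup3/3: int ≐ T1,  list(tup3(unit, T1, T1)) ≐ S2,  E ≐ tup3(tup3(unit, T1, T1), T1, S2).
Bind T1 := int; substituting into the remaining equations gives: list(tup3(unit, int, int)) ≐ S2,  E ≐ tup3(tup3(unit, int, int), int, S2),  U ≐ tup3(list(E), int, string). Substituting into the earlier binding gives C := tup3(unit, int, int).
Bind S2 := list(tup3(unit, int, int)); substituting into the one remaining equation that mentions S2 gives: E ≐ tup3(tup3(unit, int, int), int, list(tup3(unit, int, int))).
Bind E := tup3(tup3(unit, int, int), int, list(tup3(unit, int, int))); substituting into the remaining equation gives: U ≐ tup3(list(tup3(tup3(unit, int, int), int, list(tup3(unit, int, int)))), int, string).
Bind U := tup3(list(tup3(tup3(unit, int, int), int, list(tup3(unit, int, int)))), int, string).
MGU = { C -> tup3(unit, int, int), T1 -> int, S2 -> list(tup3(unit, int, int)), E -> tup3(tup3(unit, int, int), int, list(tup3(unit, int, int))), U -> tup3(list(tup3(tup3(unit, int, int), int, list(tup3(unit, int, int)))), int, string) }, so C -> tup3(unit, int, int).

tup3(unit, int, int)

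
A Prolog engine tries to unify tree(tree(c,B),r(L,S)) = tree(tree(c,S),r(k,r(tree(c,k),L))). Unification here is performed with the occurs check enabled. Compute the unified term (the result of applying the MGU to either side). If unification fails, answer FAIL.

Decompose tree/2: tree(c,B) = tree(c,S),  r(L,S) = r(k,r(tree(c,k),L)).
Decompose tree/2: c = c,  B = S.
Delete trivial equation c = c.
Bind B := S; no other remaining equation mentions B.
Decompose r/2: L = k,  S = r(tree(c,k),L).
Bind L := k; substituting into the remaining equation gives: S = r(tree(c,k),k).
Bind S := r(tree(c,k),k). Substituting into the earlier binding gives B := r(tree(c,k),k).
Applying the MGU to either side gives tree(tree(c,r(tree(c,k),k)),r(k,r(tree(c,k),k))).

tree(tree(c,r(tree(c,k),k)),r(k,r(tree(c,k),k)))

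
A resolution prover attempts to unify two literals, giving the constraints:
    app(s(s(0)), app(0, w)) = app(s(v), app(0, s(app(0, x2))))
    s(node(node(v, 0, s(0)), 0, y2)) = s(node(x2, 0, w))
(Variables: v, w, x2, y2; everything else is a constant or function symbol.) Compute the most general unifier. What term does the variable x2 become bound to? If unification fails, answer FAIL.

node(s(0), 0, s(0))

Decompose app/2: s(s(0)) = s(v),  app(0, w) = app(0, s(app(0, x2))).
Decompose s/1: s(0) = v.
Bind v := s(0); substituting into the one remaining equation that mentions v gives: s(node(node(s(0), 0, s(0)), 0, y2)) = s(node(x2, 0, w)).
Decompose app/2: 0 = 0,  w = s(app(0, x2)).
Delete trivial equation 0 = 0.
Bind w := s(app(0, x2)); substituting into the remaining equation gives: s(node(node(s(0), 0, s(0)), 0, y2)) = s(node(x2, 0, s(app(0, x2)))).
Decompose s/1: node(node(s(0), 0, s(0)), 0, y2) = node(x2, 0, s(app(0, x2))).
Decompose node/3: node(s(0), 0, s(0)) = x2,  0 = 0,  y2 = s(app(0, x2)).
Bind x2 := node(s(0), 0, s(0)); substituting into the one remaining equation that mentions x2 gives: y2 = s(app(0, node(s(0), 0, s(0)))). Substituting into the earlier binding gives w := s(app(0, node(s(0), 0, s(0)))).
Delete trivial equation 0 = 0.
Bind y2 := s(app(0, node(s(0), 0, s(0)))).
MGU = { v -> s(0), w -> s(app(0, node(s(0), 0, s(0)))), x2 -> node(s(0), 0, s(0)), y2 -> s(app(0, node(s(0), 0, s(0)))) }, so x2 -> node(s(0), 0, s(0)).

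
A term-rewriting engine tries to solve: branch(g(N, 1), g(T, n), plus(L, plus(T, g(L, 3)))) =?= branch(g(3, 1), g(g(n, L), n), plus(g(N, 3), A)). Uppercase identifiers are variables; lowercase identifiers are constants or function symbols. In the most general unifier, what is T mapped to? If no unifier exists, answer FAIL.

Decompose branch/3: g(N, 1) =?= g(3, 1),  g(T, n) =?= g(g(n, L), n),  plus(L, plus(T, g(L, 3))) =?= plus(g(N, 3), A).
Decompose g/2: N =?= 3,  1 =?= 1.
Bind N := 3; substituting into the one remaining equation that mentions N gives: plus(L, plus(T, g(L, 3))) =?= plus(g(3, 3), A).
Delete trivial equation 1 =?= 1.
Decompose g/2: T =?= g(n, L),  n =?= n.
Bind T := g(n, L); substituting into the one remaining equation that mentions T gives: plus(L, plus(g(n, L), g(L, 3))) =?= plus(g(3, 3), A).
Delete trivial equation n =?= n.
Decompose plus/2: L =?= g(3, 3),  plus(g(n, L), g(L, 3)) =?= A.
Bind L := g(3, 3); substituting into the remaining equation gives: plus(g(n, g(3, 3)), g(g(3, 3), 3)) =?= A. Substituting into the earlier binding gives T := g(n, g(3, 3)).
Bind A := plus(g(n, g(3, 3)), g(g(3, 3), 3)).
MGU = { N -> 3, T -> g(n, g(3, 3)), L -> g(3, 3), A -> plus(g(n, g(3, 3)), g(g(3, 3), 3)) }, so T -> g(n, g(3, 3)).

g(n, g(3, 3))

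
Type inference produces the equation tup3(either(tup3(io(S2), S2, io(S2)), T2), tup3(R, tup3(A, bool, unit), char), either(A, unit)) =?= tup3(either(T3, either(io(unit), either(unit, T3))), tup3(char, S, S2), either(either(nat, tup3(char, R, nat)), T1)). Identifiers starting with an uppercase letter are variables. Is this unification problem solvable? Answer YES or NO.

Decompose tup3/3: either(tup3(io(S2), S2, io(S2)), T2) =?= either(T3, either(io(unit), either(unit, T3))),  tup3(R, tup3(A, bool, unit), char) =?= tup3(char, S, S2),  either(A, unit) =?= either(either(nat, tup3(char, R, nat)), T1).
Decompose either/2: tup3(io(S2), S2, io(S2)) =?= T3,  T2 =?= either(io(unit), either(unit, T3)).
Bind T3 := tup3(io(S2), S2, io(S2)); substituting into the one remaining equation that mentions T3 gives: T2 =?= either(io(unit), either(unit, tup3(io(S2), S2, io(S2)))).
Bind T2 := either(io(unit), either(unit, tup3(io(S2), S2, io(S2)))); no other remaining equation mentions T2.
Decompose tup3/3: R =?= char,  tup3(A, bool, unit) =?= S,  char =?= S2.
Bind R := char; substituting into the one remaining equation that mentions R gives: either(A, unit) =?= either(either(nat, tup3(char, char, nat)), T1).
Bind S := tup3(A, bool, unit); no other remaining equation mentions S.
Bind S2 := char; no other remaining equation mentions S2. Substituting into the earlier bindings gives T3 := tup3(io(char), char, io(char)), T2 := either(io(unit), either(unit, tup3(io(char), char, io(char)))).
Decompose either/2: A =?= either(nat, tup3(char, char, nat)),  unit =?= T1.
Bind A := either(nat, tup3(char, char, nat)); no other remaining equation mentions A. Substituting into the earlier binding gives S := tup3(either(nat, tup3(char, char, nat)), bool, unit).
Bind T1 := unit.
No equations remain and no clash or occurs-check failure arose, so a unifier exists.

YES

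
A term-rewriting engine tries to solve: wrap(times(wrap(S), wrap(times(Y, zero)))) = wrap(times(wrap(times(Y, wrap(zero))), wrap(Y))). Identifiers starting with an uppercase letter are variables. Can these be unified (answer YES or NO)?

NO

Decompose wrap/1: times(wrap(S), wrap(times(Y, zero))) = times(wrap(times(Y, wrap(zero))), wrap(Y)).
Decompose times/2: wrap(S) = wrap(times(Y, wrap(zero))),  wrap(times(Y, zero)) = wrap(Y).
Decompose wrap/1: S = times(Y, wrap(zero)).
Bind S := times(Y, wrap(zero)); no other remaining equation mentions S.
Decompose wrap/1: times(Y, zero) = Y.
Occurs check fails: Y occurs in times(Y, zero); the equation Y = times(Y, zero) has no finite solution.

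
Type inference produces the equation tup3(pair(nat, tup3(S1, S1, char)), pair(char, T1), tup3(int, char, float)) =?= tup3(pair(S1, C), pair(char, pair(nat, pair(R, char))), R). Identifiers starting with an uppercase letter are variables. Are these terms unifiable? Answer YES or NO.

Decompose tup3/3: pair(nat, tup3(S1, S1, char)) =?= pair(S1, C),  pair(char, T1) =?= pair(char, pair(nat, pair(R, char))),  tup3(int, char, float) =?= R.
Decompose pair/2: nat =?= S1,  tup3(S1, S1, char) =?= C.
Bind S1 := nat; substituting into the one remaining equation that mentions S1 gives: tup3(nat, nat, char) =?= C.
Bind C := tup3(nat, nat, char); no other remaining equation mentions C.
Decompose pair/2: char =?= char,  T1 =?= pair(nat, pair(R, char)).
Delete trivial equation char =?= char.
Bind T1 := pair(nat, pair(R, char)); no other remaining equation mentions T1.
Bind R := tup3(int, char, float). Substituting into the earlier binding gives T1 := pair(nat, pair(tup3(int, char, float), char)).
No equations remain and no clash or occurs-check failure arose, so a unifier exists.

YES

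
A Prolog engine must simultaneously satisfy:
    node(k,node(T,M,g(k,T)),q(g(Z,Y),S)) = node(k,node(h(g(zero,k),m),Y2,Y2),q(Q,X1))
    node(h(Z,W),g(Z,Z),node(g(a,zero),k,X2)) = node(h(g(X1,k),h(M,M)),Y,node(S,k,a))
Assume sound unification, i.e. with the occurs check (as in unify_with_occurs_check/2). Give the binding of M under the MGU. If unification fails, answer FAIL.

Decompose node/3: k = k,  node(T,M,g(k,T)) = node(h(g(zero,k),m),Y2,Y2),  q(g(Z,Y),S) = q(Q,X1).
Delete trivial equation k = k.
Decompose node/3: T = h(g(zero,k),m),  M = Y2,  g(k,T) = Y2.
Bind T := h(g(zero,k),m); substituting into the one remaining equation that mentions T gives: g(k,h(g(zero,k),m)) = Y2.
Bind M := Y2; substituting into the one remaining equation that mentions M gives: node(h(Z,W),g(Z,Z),node(g(a,zero),k,X2)) = node(h(g(X1,k),h(Y2,Y2)),Y,node(S,k,a)).
Bind Y2 := g(k,h(g(zero,k),m)); substituting into the one remaining equation that mentions Y2 gives: node(h(Z,W),g(Z,Z),node(g(a,zero),k,X2)) = node(h(g(X1,k),h(g(k,h(g(zero,k),m)),g(k,h(g(zero,k),m)))),Y,node(S,k,a)). Substituting into the earlier binding gives M := g(k,h(g(zero,k),m)).
Decompose q/2: g(Z,Y) = Q,  S = X1.
Bind Q := g(Z,Y); no other remaining equation mentions Q.
Bind S := X1; substituting into the remaining equation gives: node(h(Z,W),g(Z,Z),node(g(a,zero),k,X2)) = node(h(g(X1,k),h(g(k,h(g(zero,k),m)),g(k,h(g(zero,k),m)))),Y,node(X1,k,a)).
Decompose node/3: h(Z,W) = h(g(X1,k),h(g(k,h(g(zero,k),m)),g(k,h(g(zero,k),m)))),  g(Z,Z) = Y,  node(g(a,zero),k,X2) = node(X1,k,a).
Decompose h/2: Z = g(X1,k),  W = h(g(k,h(g(zero,k),m)),g(k,h(g(zero,k),m))).
Bind Z := g(X1,k); substituting into the one remaining equation that mentions Z gives: g(g(X1,k),g(X1,k)) = Y. Substituting into the earlier binding gives Q := g(g(X1,k),Y).
Bind W := h(g(k,h(g(zero,k),m)),g(k,h(g(zero,k),m))); no other remaining equation mentions W.
Bind Y := g(g(X1,k),g(X1,k)); no other remaining equation mentions Y. Substituting into the earlier binding gives Q := g(g(X1,k),g(g(X1,k),g(X1,k))).
Decompose node/3: g(a,zero) = X1,  k = k,  X2 = a.
Bind X1 := g(a,zero); no other remaining equation mentions X1. Substituting into the earlier bindings gives Q := g(g(g(a,zero),k),g(g(g(a,zero),k),g(g(a,zero),k))), S := g(a,zero), Z := g(g(a,zero),k), Y := g(g(g(a,zero),k),g(g(a,zero),k)).
Delete trivial equation k = k.
Bind X2 := a.
MGU = { T = h(g(zero,k),m), M = g(k,h(g(zero,k),m)), Y2 = g(k,h(g(zero,k),m)), Q = g(g(g(a,zero),k),g(g(g(a,zero),k),g(g(a,zero),k))), S = g(a,zero), Z = g(g(a,zero),k), W = h(g(k,h(g(zero,k),m)),g(k,h(g(zero,k),m))), Y = g(g(g(a,zero),k),g(g(a,zero),k)), X1 = g(a,zero), X2 = a }, so M = g(k,h(g(zero,k),m)).

g(k,h(g(zero,k),m))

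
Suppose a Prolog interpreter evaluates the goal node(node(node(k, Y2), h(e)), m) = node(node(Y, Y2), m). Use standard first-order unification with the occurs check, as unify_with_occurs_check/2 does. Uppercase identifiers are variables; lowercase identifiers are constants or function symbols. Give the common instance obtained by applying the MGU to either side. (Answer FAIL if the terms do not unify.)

node(node(node(k, h(e)), h(e)), m)

Decompose node/2: node(node(k, Y2), h(e)) = node(Y, Y2),  m = m.
Decompose node/2: node(k, Y2) = Y,  h(e) = Y2.
Bind Y := node(k, Y2); no other remaining equation mentions Y.
Bind Y2 := h(e); no other remaining equation mentions Y2. Substituting into the earlier binding gives Y := node(k, h(e)).
Delete trivial equation m = m.
Applying the MGU to either side gives node(node(node(k, h(e)), h(e)), m).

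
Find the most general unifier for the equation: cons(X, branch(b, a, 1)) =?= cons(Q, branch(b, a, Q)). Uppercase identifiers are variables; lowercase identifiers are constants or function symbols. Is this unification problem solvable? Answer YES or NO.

Decompose cons/2: X =?= Q,  branch(b, a, 1) =?= branch(b, a, Q).
Bind X := Q; no other remaining equation mentions X.
Decompose branch/3: b =?= b,  a =?= a,  1 =?= Q.
Delete trivial equation b =?= b.
Delete trivial equation a =?= a.
Bind Q := 1. Substituting into the earlier binding gives X := 1.
No equations remain and no clash or occurs-check failure arose, so a unifier exists.

YES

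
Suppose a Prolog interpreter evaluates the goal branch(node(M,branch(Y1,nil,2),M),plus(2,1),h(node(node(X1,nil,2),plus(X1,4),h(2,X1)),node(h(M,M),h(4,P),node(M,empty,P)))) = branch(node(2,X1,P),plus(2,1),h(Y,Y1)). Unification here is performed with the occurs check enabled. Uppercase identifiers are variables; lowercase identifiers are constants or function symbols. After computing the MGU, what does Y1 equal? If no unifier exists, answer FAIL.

Decompose branch/3: node(M,branch(Y1,nil,2),M) = node(2,X1,P),  plus(2,1) = plus(2,1),  h(node(node(X1,nil,2),plus(X1,4),h(2,X1)),node(h(M,M),h(4,P),node(M,empty,P))) = h(Y,Y1).
Decompose node/3: M = 2,  branch(Y1,nil,2) = X1,  M = P.
Bind M := 2; substituting into the 2 remaining equations that mention M gives: 2 = P,  h(node(node(X1,nil,2),plus(X1,4),h(2,X1)),node(h(2,2),h(4,P),node(2,empty,P))) = h(Y,Y1).
Bind X1 := branch(Y1,nil,2); substituting into the one remaining equation that mentions X1 gives: h(node(node(branch(Y1,nil,2),nil,2),plus(branch(Y1,nil,2),4),h(2,branch(Y1,nil,2))),node(h(2,2),h(4,P),node(2,empty,P))) = h(Y,Y1).
Bind P := 2; substituting into the one remaining equation that mentions P gives: h(node(node(branch(Y1,nil,2),nil,2),plus(branch(Y1,nil,2),4),h(2,branch(Y1,nil,2))),node(h(2,2),h(4,2),node(2,empty,2))) = h(Y,Y1).
Delete trivial equation plus(2,1) = plus(2,1).
Decompose h/2: node(node(branch(Y1,nil,2),nil,2),plus(branch(Y1,nil,2),4),h(2,branch(Y1,nil,2))) = Y,  node(h(2,2),h(4,2),node(2,empty,2)) = Y1.
Bind Y := node(node(branch(Y1,nil,2),nil,2),plus(branch(Y1,nil,2),4),h(2,branch(Y1,nil,2))); no other remaining equation mentions Y.
Bind Y1 := node(h(2,2),h(4,2),node(2,empty,2)). Substituting into the earlier bindings gives X1 := branch(node(h(2,2),h(4,2),node(2,empty,2)),nil,2), Y := node(node(branch(node(h(2,2),h(4,2),node(2,empty,2)),nil,2),nil,2),plus(branch(node(h(2,2),h(4,2),node(2,empty,2)),nil,2),4),h(2,branch(node(h(2,2),h(4,2),node(2,empty,2)),nil,2))).
MGU = { M = 2, X1 = branch(node(h(2,2),h(4,2),node(2,empty,2)),nil,2), P = 2, Y = node(node(branch(node(h(2,2),h(4,2),node(2,empty,2)),nil,2),nil,2),plus(branch(node(h(2,2),h(4,2),node(2,empty,2)),nil,2),4),h(2,branch(node(h(2,2),h(4,2),node(2,empty,2)),nil,2))), Y1 = node(h(2,2),h(4,2),node(2,empty,2)) }, so Y1 = node(h(2,2),h(4,2),node(2,empty,2)).

node(h(2,2),h(4,2),node(2,empty,2))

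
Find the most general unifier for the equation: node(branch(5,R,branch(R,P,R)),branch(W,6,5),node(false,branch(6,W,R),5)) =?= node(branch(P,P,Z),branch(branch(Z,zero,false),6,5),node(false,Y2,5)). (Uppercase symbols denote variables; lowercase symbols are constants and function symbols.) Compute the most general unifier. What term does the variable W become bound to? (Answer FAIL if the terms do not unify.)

Decompose node/3: branch(5,R,branch(R,P,R)) =?= branch(P,P,Z),  branch(W,6,5) =?= branch(branch(Z,zero,false),6,5),  node(false,branch(6,W,R),5) =?= node(false,Y2,5).
Decompose branch/3: 5 =?= P,  R =?= P,  branch(R,P,R) =?= Z.
Bind P := 5; substituting into the 2 remaining equations that mention P gives: R =?= 5,  branch(R,5,R) =?= Z.
Bind R := 5; substituting into the 2 remaining equations that mention R gives: branch(5,5,5) =?= Z,  node(false,branch(6,W,5),5) =?= node(false,Y2,5).
Bind Z := branch(5,5,5); substituting into the one remaining equation that mentions Z gives: branch(W,6,5) =?= branch(branch(branch(5,5,5),zero,false),6,5).
Decompose branch/3: W =?= branch(branch(5,5,5),zero,false),  6 =?= 6,  5 =?= 5.
Bind W := branch(branch(5,5,5),zero,false); substituting into the one remaining equation that mentions W gives: node(false,branch(6,branch(branch(5,5,5),zero,false),5),5) =?= node(false,Y2,5).
Delete trivial equation 6 =?= 6.
Delete trivial equation 5 =?= 5.
Decompose node/3: false =?= false,  branch(6,branch(branch(5,5,5),zero,false),5) =?= Y2,  5 =?= 5.
Delete trivial equation false =?= false.
Bind Y2 := branch(6,branch(branch(5,5,5),zero,false),5); no other remaining equation mentions Y2.
Delete trivial equation 5 =?= 5.
MGU = { P -> 5, R -> 5, Z -> branch(5,5,5), W -> branch(branch(5,5,5),zero,false), Y2 -> branch(6,branch(branch(5,5,5),zero,false),5) }, so W -> branch(branch(5,5,5),zero,false).

branch(branch(5,5,5),zero,false)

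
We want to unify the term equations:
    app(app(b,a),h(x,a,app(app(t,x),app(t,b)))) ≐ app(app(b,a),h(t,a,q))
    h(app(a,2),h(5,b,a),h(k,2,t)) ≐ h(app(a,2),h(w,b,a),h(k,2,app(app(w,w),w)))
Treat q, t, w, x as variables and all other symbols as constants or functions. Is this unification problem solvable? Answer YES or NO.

YES

Decompose app/2: app(b,a) ≐ app(b,a),  h(x,a,app(app(t,x),app(t,b))) ≐ h(t,a,q).
Delete trivial equation app(b,a) ≐ app(b,a).
Decompose h/3: x ≐ t,  a ≐ a,  app(app(t,x),app(t,b)) ≐ q.
Bind x := t; substituting into the one remaining equation that mentions x gives: app(app(t,t),app(t,b)) ≐ q.
Delete trivial equation a ≐ a.
Bind q := app(app(t,t),app(t,b)); no other remaining equation mentions q.
Decompose h/3: app(a,2) ≐ app(a,2),  h(5,b,a) ≐ h(w,b,a),  h(k,2,t) ≐ h(k,2,app(app(w,w),w)).
Delete trivial equation app(a,2) ≐ app(a,2).
Decompose h/3: 5 ≐ w,  b ≐ b,  a ≐ a.
Bind w := 5; substituting into the one remaining equation that mentions w gives: h(k,2,t) ≐ h(k,2,app(app(5,5),5)).
Delete trivial equation b ≐ b.
Delete trivial equation a ≐ a.
Decompose h/3: k ≐ k,  2 ≐ 2,  t ≐ app(app(5,5),5).
Delete trivial equation k ≐ k.
Delete trivial equation 2 ≐ 2.
Bind t := app(app(5,5),5). Substituting into the earlier bindings gives x := app(app(5,5),5), q := app(app(app(app(5,5),5),app(app(5,5),5)),app(app(app(5,5),5),b)).
No equations remain and no clash or occurs-check failure arose, so a unifier exists.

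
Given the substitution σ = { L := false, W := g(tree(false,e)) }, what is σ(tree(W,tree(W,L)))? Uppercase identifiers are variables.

tree(g(tree(false,e)),tree(g(tree(false,e)),false))

Replace each occurrence of L with false.
Replace each occurrence of W with g(tree(false,e)).
Result: tree(g(tree(false,e)),tree(g(tree(false,e)),false)).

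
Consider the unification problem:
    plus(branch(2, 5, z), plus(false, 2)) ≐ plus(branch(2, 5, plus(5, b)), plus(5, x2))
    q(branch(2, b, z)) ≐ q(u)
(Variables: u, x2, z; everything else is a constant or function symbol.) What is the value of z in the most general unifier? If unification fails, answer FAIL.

Decompose plus/2: branch(2, 5, z) ≐ branch(2, 5, plus(5, b)),  plus(false, 2) ≐ plus(5, x2).
Decompose branch/3: 2 ≐ 2,  5 ≐ 5,  z ≐ plus(5, b).
Delete trivial equation 2 ≐ 2.
Delete trivial equation 5 ≐ 5.
Bind z := plus(5, b); substituting into the one remaining equation that mentions z gives: q(branch(2, b, plus(5, b))) ≐ q(u).
Decompose plus/2: false ≐ 5,  2 ≐ x2.
Clash: constants false and 5 differ; no unifier exists.

FAIL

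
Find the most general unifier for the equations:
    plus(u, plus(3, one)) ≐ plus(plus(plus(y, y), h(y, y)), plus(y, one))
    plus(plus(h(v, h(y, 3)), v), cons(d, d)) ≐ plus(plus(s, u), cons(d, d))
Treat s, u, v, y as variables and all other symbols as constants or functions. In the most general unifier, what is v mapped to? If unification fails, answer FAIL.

Decompose plus/2: u ≐ plus(plus(y, y), h(y, y)),  plus(3, one) ≐ plus(y, one).
Bind u := plus(plus(y, y), h(y, y)); substituting into the one remaining equation that mentions u gives: plus(plus(h(v, h(y, 3)), v), cons(d, d)) ≐ plus(plus(s, plus(plus(y, y), h(y, y))), cons(d, d)).
Decompose plus/2: 3 ≐ y,  one ≐ one.
Bind y := 3; substituting into the one remaining equation that mentions y gives: plus(plus(h(v, h(3, 3)), v), cons(d, d)) ≐ plus(plus(s, plus(plus(3, 3), h(3, 3))), cons(d, d)). Substituting into the earlier binding gives u := plus(plus(3, 3), h(3, 3)).
Delete trivial equation one ≐ one.
Decompose plus/2: plus(h(v, h(3, 3)), v) ≐ plus(s, plus(plus(3, 3), h(3, 3))),  cons(d, d) ≐ cons(d, d).
Decompose plus/2: h(v, h(3, 3)) ≐ s,  v ≐ plus(plus(3, 3), h(3, 3)).
Bind s := h(v, h(3, 3)); no other remaining equation mentions s.
Bind v := plus(plus(3, 3), h(3, 3)); no other remaining equation mentions v. Substituting into the earlier binding gives s := h(plus(plus(3, 3), h(3, 3)), h(3, 3)).
Delete trivial equation cons(d, d) ≐ cons(d, d).
MGU = { u ↦ plus(plus(3, 3), h(3, 3)), y ↦ 3, s ↦ h(plus(plus(3, 3), h(3, 3)), h(3, 3)), v ↦ plus(plus(3, 3), h(3, 3)) }, so v ↦ plus(plus(3, 3), h(3, 3)).

plus(plus(3, 3), h(3, 3))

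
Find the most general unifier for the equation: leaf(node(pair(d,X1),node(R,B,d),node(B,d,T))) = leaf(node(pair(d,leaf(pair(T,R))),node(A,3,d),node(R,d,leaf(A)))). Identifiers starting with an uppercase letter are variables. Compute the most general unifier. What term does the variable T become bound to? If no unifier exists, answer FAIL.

Decompose leaf/1: node(pair(d,X1),node(R,B,d),node(B,d,T)) = node(pair(d,leaf(pair(T,R))),node(A,3,d),node(R,d,leaf(A))).
Decompose node/3: pair(d,X1) = pair(d,leaf(pair(T,R))),  node(R,B,d) = node(A,3,d),  node(B,d,T) = node(R,d,leaf(A)).
Decompose pair/2: d = d,  X1 = leaf(pair(T,R)).
Delete trivial equation d = d.
Bind X1 := leaf(pair(T,R)); no other remaining equation mentions X1.
Decompose node/3: R = A,  B = 3,  d = d.
Bind R := A; substituting into the one remaining equation that mentions R gives: node(B,d,T) = node(A,d,leaf(A)). Substituting into the earlier binding gives X1 := leaf(pair(T,A)).
Bind B := 3; substituting into the one remaining equation that mentions B gives: node(3,d,T) = node(A,d,leaf(A)).
Delete trivial equation d = d.
Decompose node/3: 3 = A,  d = d,  T = leaf(A).
Bind A := 3; substituting into the one remaining equation that mentions A gives: T = leaf(3). Substituting into the earlier bindings gives X1 := leaf(pair(T,3)), R := 3.
Delete trivial equation d = d.
Bind T := leaf(3). Substituting into the earlier binding gives X1 := leaf(pair(leaf(3),3)).
MGU = { X1 ↦ leaf(pair(leaf(3),3)), R ↦ 3, B ↦ 3, A ↦ 3, T ↦ leaf(3) }, so T ↦ leaf(3).

leaf(3)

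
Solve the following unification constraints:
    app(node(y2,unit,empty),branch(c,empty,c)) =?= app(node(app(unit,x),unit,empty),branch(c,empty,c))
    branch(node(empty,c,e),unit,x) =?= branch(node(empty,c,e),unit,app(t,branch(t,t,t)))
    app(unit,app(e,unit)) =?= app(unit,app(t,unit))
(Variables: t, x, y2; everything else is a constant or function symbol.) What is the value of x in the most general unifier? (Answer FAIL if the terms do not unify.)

Decompose app/2: node(y2,unit,empty) =?= node(app(unit,x),unit,empty),  branch(c,empty,c) =?= branch(c,empty,c).
Decompose node/3: y2 =?= app(unit,x),  unit =?= unit,  empty =?= empty.
Bind y2 := app(unit,x); no other remaining equation mentions y2.
Delete trivial equation unit =?= unit.
Delete trivial equation empty =?= empty.
Delete trivial equation branch(c,empty,c) =?= branch(c,empty,c).
Decompose branch/3: node(empty,c,e) =?= node(empty,c,e),  unit =?= unit,  x =?= app(t,branch(t,t,t)).
Delete trivial equation node(empty,c,e) =?= node(empty,c,e).
Delete trivial equation unit =?= unit.
Bind x := app(t,branch(t,t,t)); no other remaining equation mentions x. Substituting into the earlier binding gives y2 := app(unit,app(t,branch(t,t,t))).
Decompose app/2: unit =?= unit,  app(e,unit) =?= app(t,unit).
Delete trivial equation unit =?= unit.
Decompose app/2: e =?= t,  unit =?= unit.
Bind t := e; no other remaining equation mentions t. Substituting into the earlier bindings gives y2 := app(unit,app(e,branch(e,e,e))), x := app(e,branch(e,e,e)).
Delete trivial equation unit =?= unit.
MGU = { y2 := app(unit,app(e,branch(e,e,e))), x := app(e,branch(e,e,e)), t := e }, so x := app(e,branch(e,e,e)).

app(e,branch(e,e,e))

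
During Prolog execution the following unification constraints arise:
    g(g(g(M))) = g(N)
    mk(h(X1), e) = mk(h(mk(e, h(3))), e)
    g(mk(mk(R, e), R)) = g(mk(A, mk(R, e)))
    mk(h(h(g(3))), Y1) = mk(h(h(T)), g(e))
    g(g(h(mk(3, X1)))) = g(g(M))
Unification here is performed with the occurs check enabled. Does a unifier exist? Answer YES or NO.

Decompose g/1: g(g(M)) = N.
Bind N := g(g(M)); no other remaining equation mentions N.
Decompose mk/2: h(X1) = h(mk(e, h(3))),  e = e.
Decompose h/1: X1 = mk(e, h(3)).
Bind X1 := mk(e, h(3)); substituting into the one remaining equation that mentions X1 gives: g(g(h(mk(3, mk(e, h(3)))))) = g(g(M)).
Delete trivial equation e = e.
Decompose g/1: mk(mk(R, e), R) = mk(A, mk(R, e)).
Decompose mk/2: mk(R, e) = A,  R = mk(R, e).
Bind A := mk(R, e); no other remaining equation mentions A.
Occurs check fails: R occurs in mk(R, e); the equation R = mk(R, e) has no finite solution.

NO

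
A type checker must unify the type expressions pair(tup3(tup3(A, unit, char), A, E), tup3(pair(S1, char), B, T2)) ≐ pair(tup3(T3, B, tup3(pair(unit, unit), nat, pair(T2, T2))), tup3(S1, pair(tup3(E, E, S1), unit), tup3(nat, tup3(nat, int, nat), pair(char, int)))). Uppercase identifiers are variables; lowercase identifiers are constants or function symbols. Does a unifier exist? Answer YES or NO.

Decompose pair/2: tup3(tup3(A, unit, char), A, E) ≐ tup3(T3, B, tup3(pair(unit, unit), nat, pair(T2, T2))),  tup3(pair(S1, char), B, T2) ≐ tup3(S1, pair(tup3(E, E, S1), unit), tup3(nat, tup3(nat, int, nat), pair(char, int))).
Decompose tup3/3: tup3(A, unit, char) ≐ T3,  A ≐ B,  E ≐ tup3(pair(unit, unit), nat, pair(T2, T2)).
Bind T3 := tup3(A, unit, char); no other remaining equation mentions T3.
Bind A := B; no other remaining equation mentions A. Substituting into the earlier binding gives T3 := tup3(B, unit, char).
Bind E := tup3(pair(unit, unit), nat, pair(T2, T2)); substituting into the remaining equation gives: tup3(pair(S1, char), B, T2) ≐ tup3(S1, pair(tup3(tup3(pair(unit, unit), nat, pair(T2, T2)), tup3(pair(unit, unit), nat, pair(T2, T2)), S1), unit), tup3(nat, tup3(nat, int, nat), pair(char, int))).
Decompose tup3/3: pair(S1, char) ≐ S1,  B ≐ pair(tup3(tup3(pair(unit, unit), nat, pair(T2, T2)), tup3(pair(unit, unit), nat, pair(T2, T2)), S1), unit),  T2 ≐ tup3(nat, tup3(nat, int, nat), pair(char, int)).
Occurs check fails: S1 occurs in pair(S1, char); the equation S1 ≐ pair(S1, char) has no finite solution.

NO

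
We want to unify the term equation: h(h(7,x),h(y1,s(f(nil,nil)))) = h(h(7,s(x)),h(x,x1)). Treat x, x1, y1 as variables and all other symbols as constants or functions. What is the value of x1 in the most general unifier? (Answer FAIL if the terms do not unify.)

Decompose h/2: h(7,x) = h(7,s(x)),  h(y1,s(f(nil,nil))) = h(x,x1).
Decompose h/2: 7 = 7,  x = s(x).
Delete trivial equation 7 = 7.
Occurs check fails: x occurs in s(x); the equation x = s(x) has no finite solution.

FAIL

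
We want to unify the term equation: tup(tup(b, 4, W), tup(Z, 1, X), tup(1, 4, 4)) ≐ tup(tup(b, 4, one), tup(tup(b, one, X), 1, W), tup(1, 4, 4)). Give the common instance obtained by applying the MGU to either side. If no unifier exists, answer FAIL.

tup(tup(b, 4, one), tup(tup(b, one, one), 1, one), tup(1, 4, 4))

Decompose tup/3: tup(b, 4, W) ≐ tup(b, 4, one),  tup(Z, 1, X) ≐ tup(tup(b, one, X), 1, W),  tup(1, 4, 4) ≐ tup(1, 4, 4).
Decompose tup/3: b ≐ b,  4 ≐ 4,  W ≐ one.
Delete trivial equation b ≐ b.
Delete trivial equation 4 ≐ 4.
Bind W := one; substituting into the one remaining equation that mentions W gives: tup(Z, 1, X) ≐ tup(tup(b, one, X), 1, one).
Decompose tup/3: Z ≐ tup(b, one, X),  1 ≐ 1,  X ≐ one.
Bind Z := tup(b, one, X); no other remaining equation mentions Z.
Delete trivial equation 1 ≐ 1.
Bind X := one; no other remaining equation mentions X. Substituting into the earlier binding gives Z := tup(b, one, one).
Delete trivial equation tup(1, 4, 4) ≐ tup(1, 4, 4).
Applying the MGU to either side gives tup(tup(b, 4, one), tup(tup(b, one, one), 1, one), tup(1, 4, 4)).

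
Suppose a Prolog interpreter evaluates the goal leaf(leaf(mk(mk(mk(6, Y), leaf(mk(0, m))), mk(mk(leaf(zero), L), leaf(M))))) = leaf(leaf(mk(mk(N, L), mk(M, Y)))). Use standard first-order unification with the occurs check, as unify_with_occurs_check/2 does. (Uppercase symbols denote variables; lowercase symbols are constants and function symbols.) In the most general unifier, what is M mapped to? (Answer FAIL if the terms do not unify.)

Decompose leaf/1: leaf(mk(mk(mk(6, Y), leaf(mk(0, m))), mk(mk(leaf(zero), L), leaf(M)))) = leaf(mk(mk(N, L), mk(M, Y))).
Decompose leaf/1: mk(mk(mk(6, Y), leaf(mk(0, m))), mk(mk(leaf(zero), L), leaf(M))) = mk(mk(N, L), mk(M, Y)).
Decompose mk/2: mk(mk(6, Y), leaf(mk(0, m))) = mk(N, L),  mk(mk(leaf(zero), L), leaf(M)) = mk(M, Y).
Decompose mk/2: mk(6, Y) = N,  leaf(mk(0, m)) = L.
Bind N := mk(6, Y); no other remaining equation mentions N.
Bind L := leaf(mk(0, m)); substituting into the remaining equation gives: mk(mk(leaf(zero), leaf(mk(0, m))), leaf(M)) = mk(M, Y).
Decompose mk/2: mk(leaf(zero), leaf(mk(0, m))) = M,  leaf(M) = Y.
Bind M := mk(leaf(zero), leaf(mk(0, m))); substituting into the remaining equation gives: leaf(mk(leaf(zero), leaf(mk(0, m)))) = Y.
Bind Y := leaf(mk(leaf(zero), leaf(mk(0, m)))). Substituting into the earlier binding gives N := mk(6, leaf(mk(leaf(zero), leaf(mk(0, m))))).
MGU = { N = mk(6, leaf(mk(leaf(zero), leaf(mk(0, m))))), L = leaf(mk(0, m)), M = mk(leaf(zero), leaf(mk(0, m))), Y = leaf(mk(leaf(zero), leaf(mk(0, m)))) }, so M = mk(leaf(zero), leaf(mk(0, m))).

mk(leaf(zero), leaf(mk(0, m)))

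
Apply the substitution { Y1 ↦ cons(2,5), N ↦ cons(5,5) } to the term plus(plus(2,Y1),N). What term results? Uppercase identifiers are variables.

plus(plus(2,cons(2,5)),cons(5,5))

Replace each occurrence of Y1 with cons(2,5).
Replace each occurrence of N with cons(5,5).
Result: plus(plus(2,cons(2,5)),cons(5,5)).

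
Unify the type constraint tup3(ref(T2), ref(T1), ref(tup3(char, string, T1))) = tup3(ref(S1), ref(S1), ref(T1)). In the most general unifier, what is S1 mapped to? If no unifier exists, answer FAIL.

Decompose tup3/3: ref(T2) = ref(S1),  ref(T1) = ref(S1),  ref(tup3(char, string, T1)) = ref(T1).
Decompose ref/1: T2 = S1.
Bind T2 := S1; no other remaining equation mentions T2.
Decompose ref/1: T1 = S1.
Bind T1 := S1; substituting into the remaining equation gives: ref(tup3(char, string, S1)) = ref(S1).
Decompose ref/1: tup3(char, string, S1) = S1.
Occurs check fails: S1 occurs in tup3(char, string, S1); the equation S1 = tup3(char, string, S1) has no finite solution.

FAIL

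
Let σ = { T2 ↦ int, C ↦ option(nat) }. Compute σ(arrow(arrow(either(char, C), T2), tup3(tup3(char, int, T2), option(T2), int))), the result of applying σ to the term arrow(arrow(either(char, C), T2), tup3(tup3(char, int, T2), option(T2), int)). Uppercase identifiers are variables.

arrow(arrow(either(char, option(nat)), int), tup3(tup3(char, int, int), option(int), int))

Replace each occurrence of T2 with int.
Replace each occurrence of C with option(nat).
Result: arrow(arrow(either(char, option(nat)), int), tup3(tup3(char, int, int), option(int), int)).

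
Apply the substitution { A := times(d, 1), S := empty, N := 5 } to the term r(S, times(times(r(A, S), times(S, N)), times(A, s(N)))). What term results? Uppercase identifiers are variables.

Replace each occurrence of A with times(d, 1).
Replace each occurrence of S with empty.
Replace each occurrence of N with 5.
Result: r(empty, times(times(r(times(d, 1), empty), times(empty, 5)), times(times(d, 1), s(5)))).

r(empty, times(times(r(times(d, 1), empty), times(empty, 5)), times(times(d, 1), s(5))))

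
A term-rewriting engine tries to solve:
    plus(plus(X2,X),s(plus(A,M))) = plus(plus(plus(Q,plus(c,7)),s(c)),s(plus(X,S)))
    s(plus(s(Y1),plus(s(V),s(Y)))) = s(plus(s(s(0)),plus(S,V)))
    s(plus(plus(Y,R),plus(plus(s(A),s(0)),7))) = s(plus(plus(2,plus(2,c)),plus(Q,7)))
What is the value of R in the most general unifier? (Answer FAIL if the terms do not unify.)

plus(2,c)

Decompose plus/2: plus(X2,X) = plus(plus(Q,plus(c,7)),s(c)),  s(plus(A,M)) = s(plus(X,S)).
Decompose plus/2: X2 = plus(Q,plus(c,7)),  X = s(c).
Bind X2 := plus(Q,plus(c,7)); no other remaining equation mentions X2.
Bind X := s(c); substituting into the one remaining equation that mentions X gives: s(plus(A,M)) = s(plus(s(c),S)).
Decompose s/1: plus(A,M) = plus(s(c),S).
Decompose plus/2: A = s(c),  M = S.
Bind A := s(c); substituting into the one remaining equation that mentions A gives: s(plus(plus(Y,R),plus(plus(s(s(c)),s(0)),7))) = s(plus(plus(2,plus(2,c)),plus(Q,7))).
Bind M := S; no other remaining equation mentions M.
Decompose s/1: plus(s(Y1),plus(s(V),s(Y))) = plus(s(s(0)),plus(S,V)).
Decompose plus/2: s(Y1) = s(s(0)),  plus(s(V),s(Y)) = plus(S,V).
Decompose s/1: Y1 = s(0).
Bind Y1 := s(0); no other remaining equation mentions Y1.
Decompose plus/2: s(V) = S,  s(Y) = V.
Bind S := s(V); no other remaining equation mentions S. Substituting into the earlier binding gives M := s(V).
Bind V := s(Y); no other remaining equation mentions V. Substituting into the earlier bindings gives M := s(s(Y)), S := s(s(Y)).
Decompose s/1: plus(plus(Y,R),plus(plus(s(s(c)),s(0)),7)) = plus(plus(2,plus(2,c)),plus(Q,7)).
Decompose plus/2: plus(Y,R) = plus(2,plus(2,c)),  plus(plus(s(s(c)),s(0)),7) = plus(Q,7).
Decompose plus/2: Y = 2,  R = plus(2,c).
Bind Y := 2; no other remaining equation mentions Y. Substituting into the earlier bindings gives M := s(s(2)), S := s(s(2)), V := s(2).
Bind R := plus(2,c); no other remaining equation mentions R.
Decompose plus/2: plus(s(s(c)),s(0)) = Q,  7 = 7.
Bind Q := plus(s(s(c)),s(0)); no other remaining equation mentions Q. Substituting into the earlier binding gives X2 := plus(plus(s(s(c)),s(0)),plus(c,7)).
Delete trivial equation 7 = 7.
MGU = { X2 ↦ plus(plus(s(s(c)),s(0)),plus(c,7)), X ↦ s(c), A ↦ s(c), M ↦ s(s(2)), Y1 ↦ s(0), S ↦ s(s(2)), V ↦ s(2), Y ↦ 2, R ↦ plus(2,c), Q ↦ plus(s(s(c)),s(0)) }, so R ↦ plus(2,c).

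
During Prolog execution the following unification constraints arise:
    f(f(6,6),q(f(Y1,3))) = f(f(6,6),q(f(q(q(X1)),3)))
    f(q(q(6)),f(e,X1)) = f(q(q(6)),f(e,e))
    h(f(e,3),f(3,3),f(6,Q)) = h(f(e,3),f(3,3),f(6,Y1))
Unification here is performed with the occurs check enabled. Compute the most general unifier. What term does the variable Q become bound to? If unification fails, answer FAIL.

q(q(e))

Decompose f/2: f(6,6) = f(6,6),  q(f(Y1,3)) = q(f(q(q(X1)),3)).
Delete trivial equation f(6,6) = f(6,6).
Decompose q/1: f(Y1,3) = f(q(q(X1)),3).
Decompose f/2: Y1 = q(q(X1)),  3 = 3.
Bind Y1 := q(q(X1)); substituting into the one remaining equation that mentions Y1 gives: h(f(e,3),f(3,3),f(6,Q)) = h(f(e,3),f(3,3),f(6,q(q(X1)))).
Delete trivial equation 3 = 3.
Decompose f/2: q(q(6)) = q(q(6)),  f(e,X1) = f(e,e).
Delete trivial equation q(q(6)) = q(q(6)).
Decompose f/2: e = e,  X1 = e.
Delete trivial equation e = e.
Bind X1 := e; substituting into the remaining equation gives: h(f(e,3),f(3,3),f(6,Q)) = h(f(e,3),f(3,3),f(6,q(q(e)))). Substituting into the earlier binding gives Y1 := q(q(e)).
Decompose h/3: f(e,3) = f(e,3),  f(3,3) = f(3,3),  f(6,Q) = f(6,q(q(e))).
Delete trivial equation f(e,3) = f(e,3).
Delete trivial equation f(3,3) = f(3,3).
Decompose f/2: 6 = 6,  Q = q(q(e)).
Delete trivial equation 6 = 6.
Bind Q := q(q(e)).
MGU = { Y1 ↦ q(q(e)), X1 ↦ e, Q ↦ q(q(e)) }, so Q ↦ q(q(e)).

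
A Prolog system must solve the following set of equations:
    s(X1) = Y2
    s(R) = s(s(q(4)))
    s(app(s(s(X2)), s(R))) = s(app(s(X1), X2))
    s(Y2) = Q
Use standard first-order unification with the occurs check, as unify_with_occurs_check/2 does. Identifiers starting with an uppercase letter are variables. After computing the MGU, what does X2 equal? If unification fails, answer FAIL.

Bind Y2 := s(X1); substituting into the one remaining equation that mentions Y2 gives: s(s(X1)) = Q.
Decompose s/1: R = s(q(4)).
Bind R := s(q(4)); substituting into the one remaining equation that mentions R gives: s(app(s(s(X2)), s(s(q(4))))) = s(app(s(X1), X2)).
Decompose s/1: app(s(s(X2)), s(s(q(4)))) = app(s(X1), X2).
Decompose app/2: s(s(X2)) = s(X1),  s(s(q(4))) = X2.
Decompose s/1: s(X2) = X1.
Bind X1 := s(X2); substituting into the one remaining equation that mentions X1 gives: s(s(s(X2))) = Q. Substituting into the earlier binding gives Y2 := s(s(X2)).
Bind X2 := s(s(q(4))); substituting into the remaining equation gives: s(s(s(s(s(q(4)))))) = Q. Substituting into the earlier bindings gives Y2 := s(s(s(s(q(4))))), X1 := s(s(s(q(4)))).
Bind Q := s(s(s(s(s(q(4)))))).
MGU = { Y2 -> s(s(s(s(q(4))))), R -> s(q(4)), X1 -> s(s(s(q(4)))), X2 -> s(s(q(4))), Q -> s(s(s(s(s(q(4)))))) }, so X2 -> s(s(q(4))).

s(s(q(4)))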